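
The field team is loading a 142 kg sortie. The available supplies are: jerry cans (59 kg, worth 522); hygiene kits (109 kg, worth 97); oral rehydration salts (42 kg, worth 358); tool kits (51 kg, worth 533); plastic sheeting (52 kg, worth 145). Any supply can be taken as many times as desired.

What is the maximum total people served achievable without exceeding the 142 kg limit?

1249

By people served per kg: tool kits 10.45, jerry cans 8.85, oral rehydration salts 8.52 lead.
Taking the top-ratio supplies first gives 2×tool kits for 1066 (102 kg).
The 51 kg tied up in tool kits is better spent on 2×oral rehydration salts — total rises to 1249 (135 kg).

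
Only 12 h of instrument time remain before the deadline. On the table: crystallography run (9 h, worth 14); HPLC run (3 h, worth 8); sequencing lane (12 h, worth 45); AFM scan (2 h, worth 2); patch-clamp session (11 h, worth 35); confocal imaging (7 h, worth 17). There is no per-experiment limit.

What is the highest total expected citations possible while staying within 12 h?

45

By expected citations per h: sequencing lane 3.75, patch-clamp session 3.18, HPLC run 2.67 lead.
Taking sequencing lane: 12 h used, 45 in expected citations.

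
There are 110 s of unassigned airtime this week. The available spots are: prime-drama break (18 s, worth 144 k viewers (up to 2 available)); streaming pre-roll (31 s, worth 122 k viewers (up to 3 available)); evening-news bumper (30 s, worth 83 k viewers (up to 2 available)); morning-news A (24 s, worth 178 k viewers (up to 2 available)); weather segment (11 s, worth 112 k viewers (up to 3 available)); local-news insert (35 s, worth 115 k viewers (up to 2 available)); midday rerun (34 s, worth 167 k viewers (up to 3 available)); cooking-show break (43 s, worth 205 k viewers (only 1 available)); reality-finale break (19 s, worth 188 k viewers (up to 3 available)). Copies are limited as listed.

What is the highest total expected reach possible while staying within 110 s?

Best packing: prime-drama break + 3×weather segment + 3×reality-finale break — 108 s, 1044 total.
That's the maximum — no swap from here does better than 1044.

1044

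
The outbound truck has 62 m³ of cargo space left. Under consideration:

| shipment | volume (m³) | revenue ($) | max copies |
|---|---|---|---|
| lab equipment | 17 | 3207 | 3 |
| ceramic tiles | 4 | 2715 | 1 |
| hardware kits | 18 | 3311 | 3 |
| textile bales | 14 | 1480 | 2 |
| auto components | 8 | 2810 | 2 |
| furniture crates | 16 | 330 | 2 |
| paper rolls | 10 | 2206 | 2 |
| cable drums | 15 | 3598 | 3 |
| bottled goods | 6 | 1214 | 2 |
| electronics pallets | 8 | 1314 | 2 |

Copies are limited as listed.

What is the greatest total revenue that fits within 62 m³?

By revenue per m³: ceramic tiles 678.75, auto components 351.25, cable drums 239.87, paper rolls 220.60 lead.
A density-first pass picks ceramic tiles + 2×auto components + paper rolls + 2×cable drums — 17737 at 60 m³.
Replace paper rolls with 2×bottled goods: the trade gains 222 net, giving 17959 at 62 m³.
Nothing else within 62 m³ beats 17959.

17959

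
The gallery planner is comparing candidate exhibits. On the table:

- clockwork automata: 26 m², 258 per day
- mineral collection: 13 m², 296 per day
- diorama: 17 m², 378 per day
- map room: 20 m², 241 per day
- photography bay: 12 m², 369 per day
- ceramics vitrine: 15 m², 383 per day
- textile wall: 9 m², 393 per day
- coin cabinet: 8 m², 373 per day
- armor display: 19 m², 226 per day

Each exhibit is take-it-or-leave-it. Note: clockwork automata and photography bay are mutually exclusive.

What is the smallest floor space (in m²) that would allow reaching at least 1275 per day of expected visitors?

Minimise m² subject to total expected visitors ≥ 1275.
mineral collection + photography bay + textile wall + coin cabinet: 1431 expected visitors at 42 m².
No combination under 42 m² hits 1275.

42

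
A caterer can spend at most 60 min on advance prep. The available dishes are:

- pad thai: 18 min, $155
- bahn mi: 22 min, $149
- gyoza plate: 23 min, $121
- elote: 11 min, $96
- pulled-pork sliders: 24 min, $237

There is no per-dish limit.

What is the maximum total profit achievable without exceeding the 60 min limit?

Taking elote + 2×pulled-pork sliders: 59 min used, 570 in profit.
Nothing else within 60 min beats 570.

570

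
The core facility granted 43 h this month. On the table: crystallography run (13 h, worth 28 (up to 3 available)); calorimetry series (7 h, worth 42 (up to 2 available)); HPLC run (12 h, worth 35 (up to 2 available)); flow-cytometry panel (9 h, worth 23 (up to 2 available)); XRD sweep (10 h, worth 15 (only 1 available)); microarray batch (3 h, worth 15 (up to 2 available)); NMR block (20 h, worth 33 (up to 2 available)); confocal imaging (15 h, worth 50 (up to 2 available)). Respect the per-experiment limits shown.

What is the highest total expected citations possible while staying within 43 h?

Greedy by ratio would take 2×calorimetry series + 2×microarray batch + confocal imaging: 35 h used, total 164.
Dropping calorimetry series frees 7 h; slotting in confocal imaging (15 h) lifts the total to 172 at 43 h.
That's the maximum — no swap from here does better than 172.

172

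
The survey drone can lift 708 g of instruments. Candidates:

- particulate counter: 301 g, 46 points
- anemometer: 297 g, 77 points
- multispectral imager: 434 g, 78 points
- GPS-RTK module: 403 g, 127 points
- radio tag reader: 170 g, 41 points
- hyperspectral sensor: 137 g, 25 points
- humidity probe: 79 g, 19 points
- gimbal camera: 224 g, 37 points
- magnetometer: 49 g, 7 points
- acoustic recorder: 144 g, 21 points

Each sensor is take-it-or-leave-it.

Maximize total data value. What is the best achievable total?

Best packing: anemometer + GPS-RTK module — 700 g, 204 total.
Runner-up GPS-RTK module + radio tag reader + humidity probe + magnetometer tops out at 194.

204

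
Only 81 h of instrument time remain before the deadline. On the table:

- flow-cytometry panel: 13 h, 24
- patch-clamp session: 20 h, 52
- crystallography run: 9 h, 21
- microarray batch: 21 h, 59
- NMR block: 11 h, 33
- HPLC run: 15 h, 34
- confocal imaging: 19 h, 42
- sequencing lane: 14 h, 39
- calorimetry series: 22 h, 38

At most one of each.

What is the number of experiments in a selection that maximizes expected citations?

5

Optimal total is 217.
For example patch-clamp session + microarray batch + NMR block + HPLC run + sequencing lane achieves it, using 81 h.
All optima have 5 experiments.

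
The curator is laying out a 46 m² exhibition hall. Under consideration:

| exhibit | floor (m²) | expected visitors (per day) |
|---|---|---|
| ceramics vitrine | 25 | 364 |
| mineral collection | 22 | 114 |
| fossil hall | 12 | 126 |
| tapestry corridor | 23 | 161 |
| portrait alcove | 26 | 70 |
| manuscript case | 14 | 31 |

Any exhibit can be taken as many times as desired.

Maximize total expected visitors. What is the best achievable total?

490

By expected visitors per m²: ceramics vitrine 14.56, fossil hall 10.50, tapestry corridor 7.00, mineral collection 5.18 lead.
Taking ceramics vitrine + fossil hall: 37 m² used, 490 in expected visitors.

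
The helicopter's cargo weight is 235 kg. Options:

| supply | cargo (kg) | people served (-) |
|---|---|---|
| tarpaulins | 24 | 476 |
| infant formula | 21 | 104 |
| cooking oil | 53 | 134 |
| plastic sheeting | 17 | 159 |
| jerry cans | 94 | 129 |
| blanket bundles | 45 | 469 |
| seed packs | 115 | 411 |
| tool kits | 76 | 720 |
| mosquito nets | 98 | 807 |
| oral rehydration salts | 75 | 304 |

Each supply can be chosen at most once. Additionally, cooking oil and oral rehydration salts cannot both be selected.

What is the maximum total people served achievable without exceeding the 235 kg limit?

By people served per kg: tarpaulins 19.83, blanket bundles 10.42, tool kits 9.47, plastic sheeting 9.35 lead.
Greedy by ratio would take tarpaulins + infant formula + plastic sheeting + blanket bundles + tool kits: 183 kg used, total 1928.
The 66 kg tied up in infant formula and blanket bundles is better spent on mosquito nets — total rises to 2162 (215 kg).

2162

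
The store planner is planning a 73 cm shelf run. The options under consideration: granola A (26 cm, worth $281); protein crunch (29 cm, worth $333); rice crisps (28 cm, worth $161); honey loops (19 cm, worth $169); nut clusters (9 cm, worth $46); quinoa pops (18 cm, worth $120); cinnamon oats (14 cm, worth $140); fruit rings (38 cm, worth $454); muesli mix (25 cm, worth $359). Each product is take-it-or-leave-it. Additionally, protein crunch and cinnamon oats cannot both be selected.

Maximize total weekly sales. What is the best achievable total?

861

The ratio heuristic lands on nut clusters + fruit rings + muesli mix (859) but leaves 1 cm idle.
Dropping nut clusters and fruit rings frees 47 cm; slotting in protein crunch + honey loops (48 cm) lifts the total to 861 at 73 cm.
Runner-up nut clusters + fruit rings + muesli mix tops out at 859.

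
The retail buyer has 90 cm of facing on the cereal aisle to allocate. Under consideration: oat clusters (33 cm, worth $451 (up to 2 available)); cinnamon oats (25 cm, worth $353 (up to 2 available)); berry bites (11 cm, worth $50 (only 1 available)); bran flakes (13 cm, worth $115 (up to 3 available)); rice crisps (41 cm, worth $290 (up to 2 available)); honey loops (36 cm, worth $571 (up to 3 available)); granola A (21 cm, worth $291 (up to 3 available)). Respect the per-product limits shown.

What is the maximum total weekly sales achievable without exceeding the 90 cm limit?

1313

Filling by ratio: bran flakes + 2×honey loops for 1257, with 5 cm left unused.
The 49 cm tied up in bran flakes and honey loops is better spent on oat clusters + granola A — total rises to 1313 (90 cm).
Every other selection either busts 90 cm or exceeds an availability limit or fails to beat 1313.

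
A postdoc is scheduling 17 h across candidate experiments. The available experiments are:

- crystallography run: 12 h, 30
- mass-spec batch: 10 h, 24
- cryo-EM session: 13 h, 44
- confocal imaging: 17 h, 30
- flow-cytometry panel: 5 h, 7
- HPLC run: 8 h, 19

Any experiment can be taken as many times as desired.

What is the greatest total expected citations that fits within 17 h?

44

Cryo-EM session uses 13 of the 17 h and totals 44.
Every other selection either busts 17 h or fails to beat 44.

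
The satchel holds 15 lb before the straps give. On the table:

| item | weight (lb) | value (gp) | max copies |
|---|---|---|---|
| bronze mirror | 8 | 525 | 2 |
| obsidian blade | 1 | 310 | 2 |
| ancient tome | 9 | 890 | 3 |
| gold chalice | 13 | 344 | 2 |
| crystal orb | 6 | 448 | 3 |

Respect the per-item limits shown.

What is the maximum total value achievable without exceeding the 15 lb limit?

1516

Ranking by ratio (value/lb): obsidian blade 310.00, ancient tome 98.89, crystal orb 74.67.
Filling by ratio: 2×obsidian blade + ancient tome for 1510, with 4 lb left unused.
The 9 lb tied up in ancient tome is better spent on 2×crystal orb — total rises to 1516 (14 lb).
Every other selection either busts 15 lb or exceeds an availability limit or fails to beat 1516.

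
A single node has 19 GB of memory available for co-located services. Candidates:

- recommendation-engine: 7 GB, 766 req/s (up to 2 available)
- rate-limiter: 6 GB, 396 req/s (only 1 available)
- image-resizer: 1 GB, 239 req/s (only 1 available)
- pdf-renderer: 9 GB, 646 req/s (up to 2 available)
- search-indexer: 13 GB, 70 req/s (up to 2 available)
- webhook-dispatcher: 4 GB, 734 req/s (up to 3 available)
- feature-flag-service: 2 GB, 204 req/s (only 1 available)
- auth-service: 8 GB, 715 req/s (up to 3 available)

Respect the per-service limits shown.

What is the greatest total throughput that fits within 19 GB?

2968

Taking the top-ratio services first gives image-resizer + 3×webhook-dispatcher + feature-flag-service for 2645 (15 GB).
The 3 GB tied up in image-resizer and feature-flag-service is better spent on recommendation-engine — total rises to 2968 (19 GB).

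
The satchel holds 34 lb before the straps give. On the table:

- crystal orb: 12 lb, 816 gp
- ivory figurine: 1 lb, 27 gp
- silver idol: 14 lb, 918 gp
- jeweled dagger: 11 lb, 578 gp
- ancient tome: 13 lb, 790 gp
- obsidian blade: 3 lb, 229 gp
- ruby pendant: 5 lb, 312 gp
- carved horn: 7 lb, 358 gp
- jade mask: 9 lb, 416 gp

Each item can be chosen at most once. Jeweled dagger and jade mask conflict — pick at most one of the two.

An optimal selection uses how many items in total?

Optimal total is 2275.
crystal orb + silver idol + obsidian blade + ruby pendant hits 2275 at 34 lb.
Every optimal selection uses 4 items.

4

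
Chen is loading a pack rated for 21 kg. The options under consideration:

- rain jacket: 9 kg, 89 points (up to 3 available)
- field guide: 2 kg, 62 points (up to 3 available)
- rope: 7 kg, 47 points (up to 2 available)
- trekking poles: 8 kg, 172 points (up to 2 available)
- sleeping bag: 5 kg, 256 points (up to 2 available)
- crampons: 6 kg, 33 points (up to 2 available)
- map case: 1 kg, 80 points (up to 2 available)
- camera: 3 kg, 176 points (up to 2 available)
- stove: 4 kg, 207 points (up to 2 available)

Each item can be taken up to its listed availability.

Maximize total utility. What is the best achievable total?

Sleeping bag + 2×map case + 2×camera + 2×stove uses 21 of the 21 kg and totals 1182.

1182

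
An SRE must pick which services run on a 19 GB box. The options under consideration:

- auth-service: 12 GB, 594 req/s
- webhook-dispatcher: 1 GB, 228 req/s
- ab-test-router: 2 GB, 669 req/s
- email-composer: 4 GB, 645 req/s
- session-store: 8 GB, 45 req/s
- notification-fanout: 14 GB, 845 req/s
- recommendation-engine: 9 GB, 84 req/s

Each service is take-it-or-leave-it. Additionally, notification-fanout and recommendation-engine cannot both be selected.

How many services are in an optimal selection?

Optimal total is 2136.
One optimal bundle: auth-service + webhook-dispatcher + ab-test-router + email-composer (19 GB).
All optima have 4 services.

4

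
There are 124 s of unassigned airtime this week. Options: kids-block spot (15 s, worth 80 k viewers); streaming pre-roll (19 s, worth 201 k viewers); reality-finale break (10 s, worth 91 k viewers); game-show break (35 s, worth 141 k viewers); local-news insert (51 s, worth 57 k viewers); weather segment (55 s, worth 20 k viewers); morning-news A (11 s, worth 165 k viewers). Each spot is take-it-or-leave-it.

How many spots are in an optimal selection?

5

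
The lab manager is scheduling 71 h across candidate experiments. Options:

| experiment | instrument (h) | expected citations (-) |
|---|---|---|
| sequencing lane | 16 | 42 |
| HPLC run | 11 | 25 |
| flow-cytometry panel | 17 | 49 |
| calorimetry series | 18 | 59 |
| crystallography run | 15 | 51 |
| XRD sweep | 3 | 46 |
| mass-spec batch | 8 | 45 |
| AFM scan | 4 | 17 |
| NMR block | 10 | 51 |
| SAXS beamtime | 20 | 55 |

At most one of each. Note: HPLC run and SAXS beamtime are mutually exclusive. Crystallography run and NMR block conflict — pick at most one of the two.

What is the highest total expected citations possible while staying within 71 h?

HPLC run + flow-cytometry panel + calorimetry series + XRD sweep + mass-spec batch + AFM scan + NMR block uses 71 of the 71 h and totals 292.
No other feasible combination exceeds 292.

292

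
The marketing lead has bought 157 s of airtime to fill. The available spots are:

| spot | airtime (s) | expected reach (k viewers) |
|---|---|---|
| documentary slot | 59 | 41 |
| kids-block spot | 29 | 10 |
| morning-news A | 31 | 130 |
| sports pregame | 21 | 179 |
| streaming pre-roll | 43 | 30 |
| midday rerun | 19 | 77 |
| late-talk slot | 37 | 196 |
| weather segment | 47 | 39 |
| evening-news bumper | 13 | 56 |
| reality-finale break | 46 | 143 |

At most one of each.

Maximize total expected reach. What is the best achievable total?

725

Filling by ratio: kids-block spot + morning-news A + sports pregame + midday rerun + late-talk slot + evening-news bumper for 648, with 7 s left unused.
Replace kids-block spot and evening-news bumper with reality-finale break: the trade gains 77 net, giving 725 at 154 s.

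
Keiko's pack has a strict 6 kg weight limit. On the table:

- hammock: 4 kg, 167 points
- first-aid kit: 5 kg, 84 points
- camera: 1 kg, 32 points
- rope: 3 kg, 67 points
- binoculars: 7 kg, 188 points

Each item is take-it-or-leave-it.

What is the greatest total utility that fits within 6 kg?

199

Taking hammock + camera: 5 kg used, 199 in utility.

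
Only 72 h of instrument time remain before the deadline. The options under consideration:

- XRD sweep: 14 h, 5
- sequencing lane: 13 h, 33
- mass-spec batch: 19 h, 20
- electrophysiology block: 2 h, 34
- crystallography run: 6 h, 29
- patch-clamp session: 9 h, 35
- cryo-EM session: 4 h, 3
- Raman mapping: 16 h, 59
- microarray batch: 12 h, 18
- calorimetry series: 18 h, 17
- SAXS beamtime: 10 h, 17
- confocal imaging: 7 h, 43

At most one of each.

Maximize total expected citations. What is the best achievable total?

254

Ranking by ratio (expected citations/h): electrophysiology block 17.00, confocal imaging 6.14, crystallography run 4.83, patch-clamp session 3.89.
A density-first pass picks sequencing lane + electrophysiology block + crystallography run + patch-clamp session + cryo-EM session + Raman mapping + SAXS beamtime + confocal imaging — 253 at 67 h.
The 10 h tied up in SAXS beamtime is better spent on microarray batch — total rises to 254 (69 h).
Next best is sequencing lane + mass-spec batch + electrophysiology block + crystallography run + patch-clamp session + Raman mapping + confocal imaging at 253 (72 h) — short by 1.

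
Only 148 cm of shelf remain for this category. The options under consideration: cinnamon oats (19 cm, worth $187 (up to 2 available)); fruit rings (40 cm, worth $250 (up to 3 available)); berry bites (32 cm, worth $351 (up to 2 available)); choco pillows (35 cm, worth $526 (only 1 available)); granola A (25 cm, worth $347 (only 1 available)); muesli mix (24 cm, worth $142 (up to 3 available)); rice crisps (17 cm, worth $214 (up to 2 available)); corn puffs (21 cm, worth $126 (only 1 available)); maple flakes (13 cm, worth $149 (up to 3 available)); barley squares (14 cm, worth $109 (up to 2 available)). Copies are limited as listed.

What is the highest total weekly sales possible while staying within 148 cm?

The ratio heuristic lands on choco pillows + granola A + 2×rice crisps + 3×maple flakes + barley squares (1857) but leaves 1 cm idle.
Replace rice crisps and barley squares with berry bites: the trade gains 28 net, giving 1885 at 148 cm.
Nothing else within 148 cm beats 1885.

1885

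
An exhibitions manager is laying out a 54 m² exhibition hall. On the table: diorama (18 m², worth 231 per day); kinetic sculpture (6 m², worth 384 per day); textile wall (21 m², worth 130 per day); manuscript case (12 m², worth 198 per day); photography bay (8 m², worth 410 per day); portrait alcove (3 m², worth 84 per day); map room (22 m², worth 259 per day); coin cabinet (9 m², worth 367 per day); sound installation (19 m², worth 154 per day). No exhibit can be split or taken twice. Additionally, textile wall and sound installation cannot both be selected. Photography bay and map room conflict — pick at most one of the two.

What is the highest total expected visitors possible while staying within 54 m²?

1590

Taking the top-ratio exhibits first gives kinetic sculpture + manuscript case + photography bay + portrait alcove + coin cabinet for 1443 (38 m²).
The 3 m² tied up in portrait alcove is better spent on diorama — total rises to 1590 (53 m²).
Every other selection either busts 54 m² or breaks a pairing rule or fails to beat 1590.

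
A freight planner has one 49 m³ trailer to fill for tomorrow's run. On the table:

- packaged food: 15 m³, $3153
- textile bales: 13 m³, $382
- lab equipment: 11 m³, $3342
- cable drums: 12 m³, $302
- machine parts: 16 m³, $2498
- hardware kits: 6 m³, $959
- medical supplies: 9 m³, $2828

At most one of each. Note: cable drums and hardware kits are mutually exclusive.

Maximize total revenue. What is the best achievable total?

The ratio ordering already packs tightly: packaged food + lab equipment + hardware kits + medical supplies, 41 m³, 10282.

10282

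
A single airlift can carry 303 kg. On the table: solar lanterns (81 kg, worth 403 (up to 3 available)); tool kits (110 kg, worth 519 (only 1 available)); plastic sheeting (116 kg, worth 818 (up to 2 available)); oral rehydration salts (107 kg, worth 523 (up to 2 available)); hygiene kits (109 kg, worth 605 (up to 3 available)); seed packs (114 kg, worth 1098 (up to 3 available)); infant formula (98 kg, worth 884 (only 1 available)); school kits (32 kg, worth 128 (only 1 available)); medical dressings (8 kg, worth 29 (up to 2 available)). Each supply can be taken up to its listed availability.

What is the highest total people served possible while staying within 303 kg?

2414

By people served per kg: seed packs 9.63, infant formula 9.02, plastic sheeting 7.05 lead.
Taking the top-ratio supplies first gives 2×seed packs + school kits + 2×medical dressings for 2382 (276 kg).
Using the slack differently, solar lanterns + seed packs + infant formula + medical dressings comes to 2414 at 301 kg.
No other feasible combination exceeds 2414.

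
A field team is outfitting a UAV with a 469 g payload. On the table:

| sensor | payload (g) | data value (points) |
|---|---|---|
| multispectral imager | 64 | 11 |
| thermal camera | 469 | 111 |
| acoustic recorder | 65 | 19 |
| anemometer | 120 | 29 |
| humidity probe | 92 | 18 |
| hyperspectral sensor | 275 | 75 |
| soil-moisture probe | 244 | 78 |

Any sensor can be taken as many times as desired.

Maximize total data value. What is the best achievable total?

135

Ranking by ratio (data value/g): soil-moisture probe 0.32, acoustic recorder 0.29, hyperspectral sensor 0.27, anemometer 0.24.
The ratio ordering already packs tightly: 3×acoustic recorder + soil-moisture probe, 439 g, 135.
The spare 30 g is too small for any remaining sensor, and no exchange beats 135.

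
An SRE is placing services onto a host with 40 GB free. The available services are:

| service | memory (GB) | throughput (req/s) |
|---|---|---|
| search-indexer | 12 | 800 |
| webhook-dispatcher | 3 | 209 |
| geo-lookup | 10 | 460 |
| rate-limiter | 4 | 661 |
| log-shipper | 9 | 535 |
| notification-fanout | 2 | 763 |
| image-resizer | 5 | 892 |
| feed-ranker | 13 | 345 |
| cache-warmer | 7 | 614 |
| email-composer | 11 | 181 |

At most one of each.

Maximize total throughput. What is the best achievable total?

Taking the top-ratio services first gives search-indexer + webhook-dispatcher + rate-limiter + notification-fanout + image-resizer + cache-warmer for 3939 (33 GB).
Replace webhook-dispatcher with log-shipper: the trade gains 326 net, giving 4265 at 39 GB.
Next best is search-indexer + geo-lookup + rate-limiter + notification-fanout + image-resizer + cache-warmer at 4190 (40 GB) — short by 75.

4265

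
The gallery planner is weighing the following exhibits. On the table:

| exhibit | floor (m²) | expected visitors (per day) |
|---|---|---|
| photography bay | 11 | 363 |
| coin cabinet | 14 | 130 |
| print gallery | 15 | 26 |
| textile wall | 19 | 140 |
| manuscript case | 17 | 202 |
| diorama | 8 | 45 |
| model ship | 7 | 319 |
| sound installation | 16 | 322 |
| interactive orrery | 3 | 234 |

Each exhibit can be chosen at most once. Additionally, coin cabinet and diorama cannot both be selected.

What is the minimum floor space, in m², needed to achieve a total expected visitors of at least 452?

10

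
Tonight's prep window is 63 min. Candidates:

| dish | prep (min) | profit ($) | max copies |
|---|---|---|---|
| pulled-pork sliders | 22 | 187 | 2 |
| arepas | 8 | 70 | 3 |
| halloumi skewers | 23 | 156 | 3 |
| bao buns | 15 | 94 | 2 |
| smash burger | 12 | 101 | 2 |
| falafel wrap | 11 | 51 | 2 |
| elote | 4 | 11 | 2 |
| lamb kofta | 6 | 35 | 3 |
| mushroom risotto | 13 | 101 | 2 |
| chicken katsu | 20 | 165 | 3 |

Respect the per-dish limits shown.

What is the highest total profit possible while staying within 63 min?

529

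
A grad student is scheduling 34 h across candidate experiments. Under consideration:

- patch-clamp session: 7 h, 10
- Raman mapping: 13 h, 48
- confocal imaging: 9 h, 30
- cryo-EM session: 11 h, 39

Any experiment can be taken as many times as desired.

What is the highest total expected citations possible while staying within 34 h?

Filling by ratio: patch-clamp session + 2×Raman mapping for 106, with 1 h left unused.
The 20 h tied up in patch-clamp session and Raman mapping is better spent on confocal imaging + cryo-EM session — total rises to 117 (33 h).
No other feasible combination exceeds 117.

117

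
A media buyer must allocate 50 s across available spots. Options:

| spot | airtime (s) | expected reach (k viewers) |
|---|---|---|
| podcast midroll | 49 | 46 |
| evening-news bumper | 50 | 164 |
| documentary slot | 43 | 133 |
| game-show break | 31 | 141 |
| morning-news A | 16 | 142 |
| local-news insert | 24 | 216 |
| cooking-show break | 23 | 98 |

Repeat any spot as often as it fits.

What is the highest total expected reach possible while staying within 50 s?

Best packing: 2×local-news insert — 48 s, 432 total.
Nothing else within 50 s beats 432.

432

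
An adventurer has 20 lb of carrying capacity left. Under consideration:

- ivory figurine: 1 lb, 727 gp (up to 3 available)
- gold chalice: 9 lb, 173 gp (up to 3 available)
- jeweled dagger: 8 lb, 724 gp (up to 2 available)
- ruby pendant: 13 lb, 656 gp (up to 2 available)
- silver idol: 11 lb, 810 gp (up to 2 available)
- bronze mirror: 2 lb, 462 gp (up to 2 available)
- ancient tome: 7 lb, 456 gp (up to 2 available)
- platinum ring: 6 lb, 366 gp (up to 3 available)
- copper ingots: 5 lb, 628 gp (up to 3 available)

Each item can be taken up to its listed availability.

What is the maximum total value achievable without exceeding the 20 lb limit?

4527

Filling by ratio: 3×ivory figurine + 2×bronze mirror + 2×copper ingots for 4361, with 3 lb left unused.
Replace bronze mirror with copper ingots: the trade gains 166 net, giving 4527 at 20 lb.
No other feasible combination exceeds 4527.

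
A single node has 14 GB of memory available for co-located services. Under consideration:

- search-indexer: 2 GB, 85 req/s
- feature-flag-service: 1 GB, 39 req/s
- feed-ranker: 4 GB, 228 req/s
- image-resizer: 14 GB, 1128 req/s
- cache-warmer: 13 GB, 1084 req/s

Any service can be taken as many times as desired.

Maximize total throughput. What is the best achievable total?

Taking the top-ratio services first gives feature-flag-service + cache-warmer for 1123 (14 GB).
The 14 GB tied up in feature-flag-service and cache-warmer is better spent on image-resizer — total rises to 1128 (14 GB).
No other feasible combination exceeds 1128.

1128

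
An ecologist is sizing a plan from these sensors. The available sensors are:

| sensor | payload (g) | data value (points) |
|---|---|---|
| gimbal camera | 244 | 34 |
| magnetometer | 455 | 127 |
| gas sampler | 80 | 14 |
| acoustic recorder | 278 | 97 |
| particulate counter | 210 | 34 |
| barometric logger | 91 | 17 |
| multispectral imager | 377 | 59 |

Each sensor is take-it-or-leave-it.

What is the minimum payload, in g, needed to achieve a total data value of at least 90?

278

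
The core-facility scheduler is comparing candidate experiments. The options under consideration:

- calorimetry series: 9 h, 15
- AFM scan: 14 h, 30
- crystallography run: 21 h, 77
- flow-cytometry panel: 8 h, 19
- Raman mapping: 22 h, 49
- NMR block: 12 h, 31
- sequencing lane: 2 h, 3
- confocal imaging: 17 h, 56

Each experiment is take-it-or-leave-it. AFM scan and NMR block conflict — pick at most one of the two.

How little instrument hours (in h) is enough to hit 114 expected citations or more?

38

Need the lightest bundle worth ≥ 114.
Taking crystallography run + confocal imaging gives 133 (≥ 114) for 38 h.
Any bundle with less than 38 h falls short of 114.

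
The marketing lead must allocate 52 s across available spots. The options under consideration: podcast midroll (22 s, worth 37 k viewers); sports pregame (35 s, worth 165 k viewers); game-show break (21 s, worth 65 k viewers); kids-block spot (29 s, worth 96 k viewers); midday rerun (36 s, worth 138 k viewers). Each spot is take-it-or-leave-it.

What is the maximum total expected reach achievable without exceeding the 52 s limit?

165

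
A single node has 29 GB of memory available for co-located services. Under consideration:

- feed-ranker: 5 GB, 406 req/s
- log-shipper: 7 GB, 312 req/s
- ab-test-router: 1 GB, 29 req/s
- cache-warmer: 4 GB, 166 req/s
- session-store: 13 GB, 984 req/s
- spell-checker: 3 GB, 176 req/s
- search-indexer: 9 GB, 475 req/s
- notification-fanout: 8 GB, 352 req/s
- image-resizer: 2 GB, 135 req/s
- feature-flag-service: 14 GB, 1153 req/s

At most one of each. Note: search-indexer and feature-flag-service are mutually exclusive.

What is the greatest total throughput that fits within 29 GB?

2272

Taking the top-ratio services first gives feed-ranker + ab-test-router + cache-warmer + spell-checker + image-resizer + feature-flag-service for 2065 (29 GB).
But session-store + image-resizer + feature-flag-service fits in 29 GB and reaches 2272.
Runner-up ab-test-router + session-store + feature-flag-service tops out at 2166.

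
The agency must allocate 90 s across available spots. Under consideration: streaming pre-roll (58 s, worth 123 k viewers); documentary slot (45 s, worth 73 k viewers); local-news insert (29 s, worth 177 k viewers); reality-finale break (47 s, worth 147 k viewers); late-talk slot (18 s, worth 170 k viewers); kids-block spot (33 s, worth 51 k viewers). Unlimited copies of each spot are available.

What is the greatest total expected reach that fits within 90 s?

Best packing: 5×late-talk slot — 90 s, 850 total.
No other feasible combination exceeds 850.

850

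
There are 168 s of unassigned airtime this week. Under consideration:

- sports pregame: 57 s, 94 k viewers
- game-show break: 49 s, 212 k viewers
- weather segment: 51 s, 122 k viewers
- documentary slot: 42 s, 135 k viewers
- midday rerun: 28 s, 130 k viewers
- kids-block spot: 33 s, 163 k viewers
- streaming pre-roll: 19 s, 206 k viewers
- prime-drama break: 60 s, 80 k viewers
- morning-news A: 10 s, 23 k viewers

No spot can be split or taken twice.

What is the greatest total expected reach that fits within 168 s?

739

Greedy by ratio would take game-show break + midday rerun + kids-block spot + streaming pre-roll + morning-news A: 139 s used, total 734.
Replace midday rerun with documentary slot: the trade gains 5 net, giving 739 at 153 s.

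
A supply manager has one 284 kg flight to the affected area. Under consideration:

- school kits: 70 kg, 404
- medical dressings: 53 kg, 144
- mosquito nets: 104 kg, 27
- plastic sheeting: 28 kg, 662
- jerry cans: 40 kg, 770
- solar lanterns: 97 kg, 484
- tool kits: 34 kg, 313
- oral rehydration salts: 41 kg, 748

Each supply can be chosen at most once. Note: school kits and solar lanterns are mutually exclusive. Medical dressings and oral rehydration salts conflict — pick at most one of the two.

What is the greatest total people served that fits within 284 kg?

Plastic sheeting + jerry cans + solar lanterns + tool kits + oral rehydration salts uses 240 of the 284 kg and totals 2977.
That's the maximum — no feasible swap from here does better than 2977.

2977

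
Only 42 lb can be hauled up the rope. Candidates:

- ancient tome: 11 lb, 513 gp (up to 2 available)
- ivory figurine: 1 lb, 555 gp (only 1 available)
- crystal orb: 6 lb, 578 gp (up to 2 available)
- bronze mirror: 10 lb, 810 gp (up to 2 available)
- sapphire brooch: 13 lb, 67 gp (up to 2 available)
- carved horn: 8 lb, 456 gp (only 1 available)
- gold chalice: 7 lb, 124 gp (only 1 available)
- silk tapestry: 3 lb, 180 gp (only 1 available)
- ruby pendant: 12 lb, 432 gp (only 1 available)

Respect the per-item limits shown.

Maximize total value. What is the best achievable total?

Density check — ivory figurine 555.00, crystal orb 96.33, bronze mirror 81.00, silk tapestry 60.00 are the best per lb.
A density-first pass picks ivory figurine + 2×crystal orb + 2×bronze mirror + silk tapestry — 3511 at 36 lb.
The 3 lb tied up in silk tapestry is better spent on carved horn — total rises to 3787 (41 lb).

3787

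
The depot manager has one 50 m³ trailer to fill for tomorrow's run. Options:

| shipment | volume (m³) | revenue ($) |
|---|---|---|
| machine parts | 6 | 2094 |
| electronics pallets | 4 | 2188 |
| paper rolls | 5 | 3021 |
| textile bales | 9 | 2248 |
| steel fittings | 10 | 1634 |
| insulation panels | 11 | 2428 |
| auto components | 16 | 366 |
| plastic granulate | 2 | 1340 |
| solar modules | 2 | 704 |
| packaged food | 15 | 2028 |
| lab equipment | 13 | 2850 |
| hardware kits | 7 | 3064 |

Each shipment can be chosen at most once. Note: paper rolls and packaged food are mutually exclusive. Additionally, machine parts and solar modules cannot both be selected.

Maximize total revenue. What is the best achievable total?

16985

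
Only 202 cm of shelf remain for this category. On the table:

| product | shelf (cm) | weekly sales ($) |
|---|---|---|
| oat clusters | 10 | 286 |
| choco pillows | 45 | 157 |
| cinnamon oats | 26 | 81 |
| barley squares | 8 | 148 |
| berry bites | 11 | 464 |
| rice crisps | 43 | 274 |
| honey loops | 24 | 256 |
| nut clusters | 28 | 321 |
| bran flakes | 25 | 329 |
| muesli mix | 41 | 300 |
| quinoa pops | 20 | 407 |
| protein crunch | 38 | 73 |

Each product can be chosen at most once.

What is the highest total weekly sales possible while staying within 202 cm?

2637

Taking the top-ratio products first gives oat clusters + cinnamon oats + barley squares + berry bites + honey loops + nut clusters + bran flakes + muesli mix + quinoa pops for 2592 (193 cm).
Replace cinnamon oats and barley squares with rice crisps: the trade gains 45 net, giving 2637 at 202 cm.
Next best is oat clusters + cinnamon oats + barley squares + berry bites + honey loops + nut clusters + bran flakes + muesli mix + quinoa pops at 2592 (193 cm) — short by 45.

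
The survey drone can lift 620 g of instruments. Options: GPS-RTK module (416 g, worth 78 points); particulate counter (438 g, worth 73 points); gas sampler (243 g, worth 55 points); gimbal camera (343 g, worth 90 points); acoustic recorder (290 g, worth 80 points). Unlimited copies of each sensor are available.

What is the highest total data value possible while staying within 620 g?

Ranking by ratio (data value/g): acoustic recorder 0.28, gimbal camera 0.26, gas sampler 0.23.
The ratio ordering already packs tightly: 2×acoustic recorder, 580 g, 160.

160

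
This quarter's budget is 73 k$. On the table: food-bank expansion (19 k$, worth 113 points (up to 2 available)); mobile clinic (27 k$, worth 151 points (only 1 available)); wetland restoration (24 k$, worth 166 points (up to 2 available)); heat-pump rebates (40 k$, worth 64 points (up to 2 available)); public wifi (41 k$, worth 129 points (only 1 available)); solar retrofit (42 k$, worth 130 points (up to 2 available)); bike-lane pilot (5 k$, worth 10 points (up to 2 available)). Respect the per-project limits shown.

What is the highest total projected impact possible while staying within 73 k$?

455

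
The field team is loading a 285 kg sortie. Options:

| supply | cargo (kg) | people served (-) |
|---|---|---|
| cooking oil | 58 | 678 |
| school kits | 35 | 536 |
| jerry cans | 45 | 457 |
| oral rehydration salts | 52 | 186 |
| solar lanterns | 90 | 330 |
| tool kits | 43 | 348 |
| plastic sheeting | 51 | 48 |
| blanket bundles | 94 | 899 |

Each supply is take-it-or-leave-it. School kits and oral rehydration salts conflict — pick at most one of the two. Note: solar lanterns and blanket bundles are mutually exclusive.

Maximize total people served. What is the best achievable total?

Cooking oil + school kits + jerry cans + tool kits + blanket bundles uses 275 of the 285 kg and totals 2918.
Nothing else feasible within 285 kg beats 2918.

2918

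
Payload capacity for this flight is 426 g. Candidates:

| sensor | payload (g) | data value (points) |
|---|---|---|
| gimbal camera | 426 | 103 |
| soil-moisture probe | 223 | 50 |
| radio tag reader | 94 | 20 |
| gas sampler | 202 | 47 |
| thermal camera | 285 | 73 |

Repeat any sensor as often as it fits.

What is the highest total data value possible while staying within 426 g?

103

By data value per g: thermal camera 0.26, gimbal camera 0.24, gas sampler 0.23, soil-moisture probe 0.22 lead.
The ratio heuristic lands on radio tag reader + thermal camera (93) but leaves 47 g idle.
Replace radio tag reader and thermal camera with gimbal camera: the trade gains 10 net, giving 103 at 426 g.
Every other selection either busts 426 g or fails to beat 103.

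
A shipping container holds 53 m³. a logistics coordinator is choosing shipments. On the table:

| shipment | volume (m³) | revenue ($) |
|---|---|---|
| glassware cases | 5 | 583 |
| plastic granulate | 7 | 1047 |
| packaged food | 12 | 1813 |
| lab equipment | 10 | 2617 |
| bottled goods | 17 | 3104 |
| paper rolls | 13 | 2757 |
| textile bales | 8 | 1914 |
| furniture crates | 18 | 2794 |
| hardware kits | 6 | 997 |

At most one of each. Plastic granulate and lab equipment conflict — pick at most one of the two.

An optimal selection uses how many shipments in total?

Optimal total is 10975.
For example glassware cases + lab equipment + bottled goods + paper rolls + textile bales achieves it, using 53 m³.
All optima have 5 shipments.

5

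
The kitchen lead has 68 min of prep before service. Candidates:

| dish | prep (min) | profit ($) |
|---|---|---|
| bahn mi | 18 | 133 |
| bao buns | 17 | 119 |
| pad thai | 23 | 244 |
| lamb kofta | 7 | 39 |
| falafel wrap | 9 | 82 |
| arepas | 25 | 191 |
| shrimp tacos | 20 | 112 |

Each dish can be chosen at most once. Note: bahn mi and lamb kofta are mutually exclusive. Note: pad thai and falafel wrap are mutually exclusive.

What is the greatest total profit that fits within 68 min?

568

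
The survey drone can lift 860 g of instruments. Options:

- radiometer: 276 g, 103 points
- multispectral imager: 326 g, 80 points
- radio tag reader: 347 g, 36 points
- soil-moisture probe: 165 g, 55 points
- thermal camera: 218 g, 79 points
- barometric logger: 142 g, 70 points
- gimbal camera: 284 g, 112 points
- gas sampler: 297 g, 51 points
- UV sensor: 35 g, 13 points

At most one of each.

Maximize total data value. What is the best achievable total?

329

Ranking by ratio (data value/g): barometric logger 0.49, gimbal camera 0.39, radiometer 0.37.
The ratio heuristic lands on radiometer + barometric logger + gimbal camera + UV sensor (298) but leaves 123 g idle.
Dropping radiometer frees 276 g; slotting in soil-moisture probe + thermal camera (383 g) lifts the total to 329 at 844 g.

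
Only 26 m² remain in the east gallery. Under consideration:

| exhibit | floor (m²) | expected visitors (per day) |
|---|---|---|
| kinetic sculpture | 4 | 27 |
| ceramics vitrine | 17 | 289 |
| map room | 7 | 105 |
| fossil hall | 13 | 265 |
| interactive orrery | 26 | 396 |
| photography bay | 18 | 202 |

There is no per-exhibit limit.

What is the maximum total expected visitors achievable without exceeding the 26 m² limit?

By expected visitors per m²: fossil hall 20.38, ceramics vitrine 17.00, interactive orrery 15.23, map room 15.00 lead.
2×fossil hall uses 26 of the 26 m² and totals 530.
No other feasible combination exceeds 530.

530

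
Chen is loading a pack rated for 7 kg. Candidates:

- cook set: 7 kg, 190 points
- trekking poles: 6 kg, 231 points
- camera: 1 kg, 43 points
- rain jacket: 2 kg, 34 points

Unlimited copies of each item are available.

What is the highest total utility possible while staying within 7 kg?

301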